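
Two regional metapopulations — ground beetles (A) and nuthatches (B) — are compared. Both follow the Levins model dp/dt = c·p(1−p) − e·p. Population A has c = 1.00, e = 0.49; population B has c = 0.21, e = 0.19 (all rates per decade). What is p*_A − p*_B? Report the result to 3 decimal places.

0.415

A: p*_A = 1 − 0.49/1.00 = 0.5100.
B: p*_B = 1 − 0.19/0.21 = 0.0952.
p*_A − p*_B = 0.5100 − 0.0952 = 0.4148.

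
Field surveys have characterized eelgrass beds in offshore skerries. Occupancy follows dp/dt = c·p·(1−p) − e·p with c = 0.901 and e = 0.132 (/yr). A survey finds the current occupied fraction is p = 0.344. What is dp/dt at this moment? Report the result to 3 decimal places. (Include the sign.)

0.158

Colonization term: c·p·(1−p) = 0.901×0.344×0.6560 = 0.20332.
Extinction term: e·p = 0.04541.
dp/dt = 0.20332 − 0.04541 = 0.15792.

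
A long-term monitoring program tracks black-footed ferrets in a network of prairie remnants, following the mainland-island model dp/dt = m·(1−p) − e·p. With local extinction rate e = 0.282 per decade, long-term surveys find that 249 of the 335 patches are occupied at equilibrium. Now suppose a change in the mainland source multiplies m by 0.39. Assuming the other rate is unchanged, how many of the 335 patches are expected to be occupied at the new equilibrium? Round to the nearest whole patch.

178

Observed p* = 249/335 = 0.74328.
Balance m(1−p*) = e·p* gives m = e·p*/(1−p*) = 0.282×0.74328/0.25672 = 0.81647.
New p* = m/(m+e) = 0.31842/(0.31842+0.28200) = 0.53033.
Expected occupied = 335 × 0.53033 = 177.66 ≈ 178.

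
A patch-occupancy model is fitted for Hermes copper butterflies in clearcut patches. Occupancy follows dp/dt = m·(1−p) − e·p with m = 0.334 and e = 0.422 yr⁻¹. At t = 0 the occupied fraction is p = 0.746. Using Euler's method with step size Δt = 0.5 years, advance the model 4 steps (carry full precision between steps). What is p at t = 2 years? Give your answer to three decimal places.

Update rule: p ← p + [m·(1−p) − e·p]·Δt with Δt = 0.5.
step 1: Δp = -0.11499, p = 0.63101
step 2: Δp = -0.07152, p = 0.55949
step 3: Δp = -0.04449, p = 0.51500
step 4: Δp = -0.02767, p = 0.48733

0.487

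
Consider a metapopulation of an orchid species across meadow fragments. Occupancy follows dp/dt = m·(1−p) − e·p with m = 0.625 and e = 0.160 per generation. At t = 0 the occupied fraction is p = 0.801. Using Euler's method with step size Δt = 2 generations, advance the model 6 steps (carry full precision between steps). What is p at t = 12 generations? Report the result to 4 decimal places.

Update rule: p ← p + [m·(1−p) − e·p]·Δt with Δt = 2.
t = 2: p = 0.80100 + (-0.00757) = 0.79343
t = 4: p = 0.79343 + (+0.00431) = 0.79774
t = 6: p = 0.79774 + (-0.00246) = 0.79529
t = 8: p = 0.79529 + (+0.00140) = 0.79669
t = 10: p = 0.79669 + (-0.00080) = 0.79589
t = 12: p = 0.79589 + (+0.00046) = 0.79634

0.7963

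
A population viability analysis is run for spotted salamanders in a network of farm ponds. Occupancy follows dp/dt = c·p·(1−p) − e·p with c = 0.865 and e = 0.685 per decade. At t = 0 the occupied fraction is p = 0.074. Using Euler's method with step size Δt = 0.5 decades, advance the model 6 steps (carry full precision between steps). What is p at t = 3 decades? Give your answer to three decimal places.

0.101

Update rule: p ← p + [c·p·(1−p) − e·p]·Δt with Δt = 0.5.
p: 0.07400 → 0.07829  (Δp = +0.00429)
p: 0.07829 → 0.08269  (Δp = +0.00440)
p: 0.08269 → 0.08717  (Δp = +0.00448)
p: 0.08717 → 0.09173  (Δp = +0.00456)
p: 0.09173 → 0.09635  (Δp = +0.00462)
p: 0.09635 → 0.10100  (Δp = +0.00466)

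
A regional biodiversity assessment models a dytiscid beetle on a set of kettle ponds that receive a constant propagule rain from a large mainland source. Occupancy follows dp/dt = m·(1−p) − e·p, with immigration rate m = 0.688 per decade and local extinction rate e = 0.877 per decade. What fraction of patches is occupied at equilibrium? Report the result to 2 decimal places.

0.44

Setting dp/dt = 0: m − m·p* = e·p*, so m = (m+e)·p*.
p* = m/(m+e) = 0.688/(0.688+0.877) = 0.688/1.5650 = 0.4396.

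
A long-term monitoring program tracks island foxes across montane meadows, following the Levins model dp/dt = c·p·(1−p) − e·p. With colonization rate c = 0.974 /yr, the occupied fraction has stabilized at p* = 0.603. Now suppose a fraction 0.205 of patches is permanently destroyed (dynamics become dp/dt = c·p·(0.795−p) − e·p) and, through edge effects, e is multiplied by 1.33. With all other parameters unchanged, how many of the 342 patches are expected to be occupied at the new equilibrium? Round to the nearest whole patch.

91

Balance c(1−p*) = e gives e = 0.974×(1 − 0.60300) = 0.38668.
New p* = 0.795 − e/c = 0.795 − 0.51428/0.97400 = 0.26699.
Expected occupied = 342 × 0.26699 = 91.31 ≈ 91.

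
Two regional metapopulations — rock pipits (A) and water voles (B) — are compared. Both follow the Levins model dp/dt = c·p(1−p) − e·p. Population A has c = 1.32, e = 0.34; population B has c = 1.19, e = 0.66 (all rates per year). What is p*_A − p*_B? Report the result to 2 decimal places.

0.30

A: p*_A = 1 − 0.34/1.32 = 0.7424.
B: p*_B = 1 − 0.66/1.19 = 0.4454.
p*_A − p*_B = 0.7424 − 0.4454 = 0.2970.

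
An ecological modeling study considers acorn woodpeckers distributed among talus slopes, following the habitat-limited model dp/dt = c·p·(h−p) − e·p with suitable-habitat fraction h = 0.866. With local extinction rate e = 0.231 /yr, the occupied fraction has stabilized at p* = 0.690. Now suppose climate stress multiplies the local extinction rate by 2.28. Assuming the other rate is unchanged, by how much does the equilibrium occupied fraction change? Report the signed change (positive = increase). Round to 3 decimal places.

Balance c(h−p*) = e gives c = e/(0.866 − 0.69000) = 0.231/0.17600 = 1.31250.
New p* = 0.866 − e/c = 0.866 − 0.52668/1.31250 = 0.46472.
Δp* = 0.46472 − 0.69000 = -0.22528.

-0.225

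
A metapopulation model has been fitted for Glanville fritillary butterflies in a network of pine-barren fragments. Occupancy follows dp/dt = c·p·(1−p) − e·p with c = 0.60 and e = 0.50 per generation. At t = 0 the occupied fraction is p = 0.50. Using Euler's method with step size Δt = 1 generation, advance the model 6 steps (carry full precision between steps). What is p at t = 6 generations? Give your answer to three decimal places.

Update rule: p ← p + [c·p·(1−p) − e·p]·Δt with Δt = 1.
t = 1: p = 0.50000 + (-0.10000) = 0.40000
t = 2: p = 0.40000 + (-0.05600) = 0.34400
t = 3: p = 0.34400 + (-0.03660) = 0.30740
t = 4: p = 0.30740 + (-0.02596) = 0.28144
t = 5: p = 0.28144 + (-0.01938) = 0.26206
t = 6: p = 0.26206 + (-0.01500) = 0.24706

0.247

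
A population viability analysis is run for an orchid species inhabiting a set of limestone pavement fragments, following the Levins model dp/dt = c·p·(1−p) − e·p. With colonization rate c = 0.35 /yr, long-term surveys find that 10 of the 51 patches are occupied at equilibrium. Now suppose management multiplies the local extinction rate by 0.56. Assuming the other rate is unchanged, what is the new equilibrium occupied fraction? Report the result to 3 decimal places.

0.550

Observed p* = 10/51 = 0.19608.
Balance c(1−p*) = e gives e = 0.35×(1 − 0.19608) = 0.28137.
New p* = 1 − e/c = 1 − 0.15757/0.35000 = 0.54980.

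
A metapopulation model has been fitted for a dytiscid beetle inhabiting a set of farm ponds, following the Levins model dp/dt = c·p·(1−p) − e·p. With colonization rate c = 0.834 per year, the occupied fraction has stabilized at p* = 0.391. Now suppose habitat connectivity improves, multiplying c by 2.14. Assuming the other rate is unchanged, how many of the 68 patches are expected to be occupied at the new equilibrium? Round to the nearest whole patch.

49

Balance c(1−p*) = e gives e = 0.834×(1 − 0.39100) = 0.50791.
New p* = 1 − e/c = 1 − 0.50791/1.78476 = 0.71542.
Expected occupied = 68 × 0.71542 = 48.65 ≈ 49.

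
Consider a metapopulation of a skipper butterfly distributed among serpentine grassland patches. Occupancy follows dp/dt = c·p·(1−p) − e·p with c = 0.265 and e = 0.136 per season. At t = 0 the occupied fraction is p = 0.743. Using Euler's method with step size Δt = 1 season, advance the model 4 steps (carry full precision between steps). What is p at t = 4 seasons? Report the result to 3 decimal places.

Update rule: p ← p + [c·p·(1−p) − e·p]·Δt with Δt = 1.
  1  |  dp/dt·Δt = -0.050446  |  p_1 = 0.692554
  2  |  dp/dt·Δt = -0.037763  |  p_2 = 0.654791
  3  |  dp/dt·Δt = -0.029151  |  p_3 = 0.625640
  4  |  dp/dt·Δt = -0.023020  |  p_4 = 0.602620

0.603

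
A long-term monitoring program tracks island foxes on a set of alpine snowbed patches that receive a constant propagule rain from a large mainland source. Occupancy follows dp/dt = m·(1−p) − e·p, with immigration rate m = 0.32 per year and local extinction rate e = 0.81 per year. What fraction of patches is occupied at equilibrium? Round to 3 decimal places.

Setting dp/dt = 0: m − m·p* = e·p*, so m = (m+e)·p*.
p* = m/(m+e) = 0.32/(0.32+0.81) = 0.32/1.1300 = 0.2832.

0.283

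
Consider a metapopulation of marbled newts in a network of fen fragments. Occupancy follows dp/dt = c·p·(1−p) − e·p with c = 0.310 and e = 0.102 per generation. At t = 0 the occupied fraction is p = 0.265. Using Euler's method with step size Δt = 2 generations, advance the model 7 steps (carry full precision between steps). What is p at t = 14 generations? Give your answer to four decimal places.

Update rule: p ← p + [c·p·(1−p) − e·p]·Δt with Δt = 2.
t = 2: p = 0.26500 + (+0.06670) = 0.33170
t = 4: p = 0.33170 + (+0.06977) = 0.40147
t = 6: p = 0.40147 + (+0.06708) = 0.46855
t = 8: p = 0.46855 + (+0.05880) = 0.52736
t = 10: p = 0.52736 + (+0.04696) = 0.57431
t = 12: p = 0.57431 + (+0.03442) = 0.60873
t = 14: p = 0.60873 + (+0.02349) = 0.63222

0.6322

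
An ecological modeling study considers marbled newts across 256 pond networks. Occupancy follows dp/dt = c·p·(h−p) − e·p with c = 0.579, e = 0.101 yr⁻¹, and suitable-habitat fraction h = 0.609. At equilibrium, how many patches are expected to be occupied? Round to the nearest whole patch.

111

p* = h − e/c = 0.609 − 0.1744 = 0.4346.
Expected occupied patches = N × p* = 256 × 0.4346 = 111.25 ≈ 111.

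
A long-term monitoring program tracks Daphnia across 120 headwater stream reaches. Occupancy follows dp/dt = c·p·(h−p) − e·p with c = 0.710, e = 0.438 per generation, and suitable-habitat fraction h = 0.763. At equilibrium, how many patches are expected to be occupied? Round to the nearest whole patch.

p* = h − e/c = 0.763 − 0.6169 = 0.1461.
Expected occupied patches = N × p* = 120 × 0.1461 = 17.53 ≈ 18.

18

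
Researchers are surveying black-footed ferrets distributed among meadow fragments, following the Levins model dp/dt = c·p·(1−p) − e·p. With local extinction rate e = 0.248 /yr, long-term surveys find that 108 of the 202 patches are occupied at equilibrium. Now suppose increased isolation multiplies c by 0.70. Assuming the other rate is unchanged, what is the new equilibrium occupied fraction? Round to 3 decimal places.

0.335

Observed p* = 108/202 = 0.53465.
Balance c(1−p*) = e gives c = e/(1 − 0.53465) = 0.248/0.46535 = 0.53293.
New p* = 1 − e/c = 1 − 0.24800/0.37305 = 0.33521.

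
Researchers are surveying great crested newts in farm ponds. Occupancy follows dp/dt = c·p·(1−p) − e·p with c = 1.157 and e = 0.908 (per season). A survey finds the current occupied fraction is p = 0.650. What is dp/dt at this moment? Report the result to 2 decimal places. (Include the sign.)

-0.33

Colonization term: c·p·(1−p) = 1.157×0.650×0.3500 = 0.26322.
Extinction term: e·p = 0.59020.
dp/dt = 0.26322 − 0.59020 = -0.32698.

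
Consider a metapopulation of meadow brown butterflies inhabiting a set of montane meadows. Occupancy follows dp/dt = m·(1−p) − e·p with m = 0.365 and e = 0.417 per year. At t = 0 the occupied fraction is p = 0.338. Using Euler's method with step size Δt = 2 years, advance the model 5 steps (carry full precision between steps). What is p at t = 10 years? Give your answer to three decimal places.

Update rule: p ← p + [m·(1−p) − e·p]·Δt with Δt = 2.
step 1: Δp = +0.20137, p = 0.53937
step 2: Δp = -0.11357, p = 0.42580
step 3: Δp = +0.06405, p = 0.48985
step 4: Δp = -0.03613, p = 0.45372
step 5: Δp = +0.02038, p = 0.47410

0.474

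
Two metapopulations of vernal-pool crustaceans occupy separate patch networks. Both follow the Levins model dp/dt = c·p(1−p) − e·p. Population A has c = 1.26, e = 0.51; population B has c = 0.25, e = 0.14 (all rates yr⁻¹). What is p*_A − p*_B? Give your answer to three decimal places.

0.155

A: p*_A = 1 − 0.51/1.26 = 0.5952.
B: p*_B = 1 − 0.14/0.25 = 0.4400.
p*_A − p*_B = 0.5952 − 0.4400 = 0.1552.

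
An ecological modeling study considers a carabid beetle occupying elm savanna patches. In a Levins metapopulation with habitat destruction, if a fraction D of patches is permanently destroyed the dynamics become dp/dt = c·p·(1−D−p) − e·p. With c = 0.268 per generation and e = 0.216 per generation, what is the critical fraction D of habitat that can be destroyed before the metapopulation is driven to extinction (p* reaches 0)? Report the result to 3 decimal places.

The nontrivial equilibrium is p* = (1−D) − e/c; extinction occurs when this hits zero.
So D_crit = 1 − e/c = 1 − 0.216/0.268 = 1 − 0.8060 = 0.1940.
This equals the undisturbed p*, a classic result of Lande's extension.

0.194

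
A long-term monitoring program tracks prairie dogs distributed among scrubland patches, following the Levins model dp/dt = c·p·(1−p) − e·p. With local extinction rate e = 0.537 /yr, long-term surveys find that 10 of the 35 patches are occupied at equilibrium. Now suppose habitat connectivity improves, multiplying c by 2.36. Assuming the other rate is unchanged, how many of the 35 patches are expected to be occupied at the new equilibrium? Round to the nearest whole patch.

Observed p* = 10/35 = 0.28571.
Balance c(1−p*) = e gives c = e/(1 − 0.28571) = 0.537/0.71429 = 0.75180.
New p* = 1 − e/c = 1 − 0.53700/1.77425 = 0.69734.
Expected occupied = 35 × 0.69734 = 24.41 ≈ 24.

24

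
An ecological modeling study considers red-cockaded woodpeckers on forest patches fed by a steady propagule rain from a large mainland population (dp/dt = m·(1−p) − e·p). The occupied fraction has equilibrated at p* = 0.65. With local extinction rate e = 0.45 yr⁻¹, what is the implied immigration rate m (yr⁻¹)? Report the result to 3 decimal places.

At equilibrium m(1−p*) = e·p*, so m = e·p*/(1−p*).
m = 0.45 × 0.65 / 0.3500 = 0.2925/0.3500 = 0.8357.

0.836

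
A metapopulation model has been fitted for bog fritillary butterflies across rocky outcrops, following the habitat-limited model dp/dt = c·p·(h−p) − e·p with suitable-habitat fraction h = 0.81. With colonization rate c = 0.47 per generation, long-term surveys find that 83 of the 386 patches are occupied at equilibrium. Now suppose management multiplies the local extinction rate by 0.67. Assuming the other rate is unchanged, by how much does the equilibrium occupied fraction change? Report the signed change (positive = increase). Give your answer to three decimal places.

Observed p* = 83/386 = 0.21503.
Balance c(h−p*) = e gives e = 0.47×(0.81 − 0.21503) = 0.27964.
New p* = 0.81 − e/c = 0.81 − 0.18736/0.47000 = 0.41136.
Δp* = 0.41136 − 0.21503 = +0.19633.

0.196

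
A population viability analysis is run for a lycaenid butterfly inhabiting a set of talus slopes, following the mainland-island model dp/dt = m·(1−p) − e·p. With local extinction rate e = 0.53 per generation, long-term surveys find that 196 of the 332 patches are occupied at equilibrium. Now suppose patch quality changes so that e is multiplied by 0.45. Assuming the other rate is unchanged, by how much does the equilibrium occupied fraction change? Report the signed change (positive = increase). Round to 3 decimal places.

Observed p* = 196/332 = 0.59036.
Balance m(1−p*) = e·p* gives m = e·p*/(1−p*) = 0.53×0.59036/0.40964 = 0.76382.
New p* = m/(m+e) = 0.76382/(0.76382+0.23850) = 0.76205.
Δp* = 0.76205 − 0.59036 = +0.17169.

0.172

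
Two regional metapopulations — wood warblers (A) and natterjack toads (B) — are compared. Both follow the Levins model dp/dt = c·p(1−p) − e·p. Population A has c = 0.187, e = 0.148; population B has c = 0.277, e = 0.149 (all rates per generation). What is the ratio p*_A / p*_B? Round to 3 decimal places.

0.451

A: p*_A = 1 − 0.148/0.187 = 0.2086.
B: p*_B = 1 − 0.149/0.277 = 0.4621.
p*_A / p*_B = 0.2086/0.4621 = 0.4513.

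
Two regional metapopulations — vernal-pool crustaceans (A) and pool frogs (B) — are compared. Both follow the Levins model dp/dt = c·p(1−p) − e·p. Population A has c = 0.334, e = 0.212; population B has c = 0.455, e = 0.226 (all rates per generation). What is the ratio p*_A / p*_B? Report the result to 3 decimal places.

0.726

A: p*_A = 1 − 0.212/0.334 = 0.3653.
B: p*_B = 1 − 0.226/0.455 = 0.5033.
p*_A / p*_B = 0.3653/0.5033 = 0.7258.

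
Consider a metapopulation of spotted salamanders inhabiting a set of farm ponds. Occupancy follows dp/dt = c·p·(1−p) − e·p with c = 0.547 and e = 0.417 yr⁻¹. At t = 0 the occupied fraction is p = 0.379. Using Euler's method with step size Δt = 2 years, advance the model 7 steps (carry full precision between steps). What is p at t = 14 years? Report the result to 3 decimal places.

Update rule: p ← p + [c·p·(1−p) − e·p]·Δt with Δt = 2.
p: 0.37900 → 0.32040  (Δp = -0.05860)
p: 0.32040 → 0.29140  (Δp = -0.02900)
p: 0.29140 → 0.27427  (Δp = -0.01713)
p: 0.27427 → 0.26328  (Δp = -0.01098)
p: 0.26328 → 0.25590  (Δp = -0.00738)
p: 0.25590 → 0.25080  (Δp = -0.00511)
p: 0.25080 → 0.24719  (Δp = -0.00360)

0.247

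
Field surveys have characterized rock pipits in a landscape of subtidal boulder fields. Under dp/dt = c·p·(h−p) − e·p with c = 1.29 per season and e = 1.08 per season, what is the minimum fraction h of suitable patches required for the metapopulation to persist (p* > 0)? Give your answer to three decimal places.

0.837

p* = h − e/c is positive only when h > e/c.
h_min = e/c = 1.08/1.29 = 0.8372.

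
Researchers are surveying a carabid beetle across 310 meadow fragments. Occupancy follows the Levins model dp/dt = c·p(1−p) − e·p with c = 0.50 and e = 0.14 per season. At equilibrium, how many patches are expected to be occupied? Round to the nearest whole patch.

223

p* = 1 − e/c = 1 − 0.14/0.50 = 0.7200.
Expected occupied patches = N × p* = 310 × 0.7200 = 223.20 ≈ 223.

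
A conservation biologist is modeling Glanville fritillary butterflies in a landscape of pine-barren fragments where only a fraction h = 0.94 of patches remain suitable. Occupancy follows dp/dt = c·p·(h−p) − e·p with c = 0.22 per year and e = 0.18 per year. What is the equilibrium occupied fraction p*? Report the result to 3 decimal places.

0.122

Setting dp/dt = 0 and dividing by p* gives c·(h−p*) = e.
So p* = h − e/c = 0.94 − 0.18/0.22 = 0.94 − 0.8182 = 0.1218.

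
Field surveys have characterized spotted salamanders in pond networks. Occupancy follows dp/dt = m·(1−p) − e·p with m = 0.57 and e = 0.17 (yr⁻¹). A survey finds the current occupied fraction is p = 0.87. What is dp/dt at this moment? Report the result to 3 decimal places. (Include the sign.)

Colonization term: m·(1−p) = 0.57×0.1300 = 0.07410.
Extinction term: e·p = 0.14790.
dp/dt = 0.07410 − 0.14790 = -0.07380.

-0.074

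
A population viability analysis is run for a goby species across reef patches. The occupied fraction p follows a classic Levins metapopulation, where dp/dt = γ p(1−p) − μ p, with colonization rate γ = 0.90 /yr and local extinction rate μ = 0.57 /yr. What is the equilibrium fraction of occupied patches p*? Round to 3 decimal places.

At equilibrium, colonization balances extinction: γ·p*·(1−p*) = μ·p*.
So p* = 1 − μ/γ = 1 − 0.57/0.90 = 1 − 0.6333 = 0.3667.

0.367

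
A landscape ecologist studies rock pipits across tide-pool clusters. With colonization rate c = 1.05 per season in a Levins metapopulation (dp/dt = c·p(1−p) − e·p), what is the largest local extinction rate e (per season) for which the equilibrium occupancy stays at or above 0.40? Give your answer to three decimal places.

0.630

1 − e/c ≥ 0.40 ⇒ e ≤ c(1 − 0.40) = 1.05 × 0.6000.
e_max = 0.6300.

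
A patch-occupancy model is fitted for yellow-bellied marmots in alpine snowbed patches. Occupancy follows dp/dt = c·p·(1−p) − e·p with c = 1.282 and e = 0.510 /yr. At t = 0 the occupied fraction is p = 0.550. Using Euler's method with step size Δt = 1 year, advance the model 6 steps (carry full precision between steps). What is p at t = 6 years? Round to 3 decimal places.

0.602

Update rule: p ← p + [c·p·(1−p) − e·p]·Δt with Δt = 1.
t = 1: p = 0.55000 + (+0.03679) = 0.58679
t = 2: p = 0.58679 + (+0.01158) = 0.59837
t = 3: p = 0.59837 + (+0.00292) = 0.60130
t = 4: p = 0.60130 + (+0.00068) = 0.60198
t = 5: p = 0.60198 + (+0.00016) = 0.60214
t = 6: p = 0.60214 + (+0.00004) = 0.60217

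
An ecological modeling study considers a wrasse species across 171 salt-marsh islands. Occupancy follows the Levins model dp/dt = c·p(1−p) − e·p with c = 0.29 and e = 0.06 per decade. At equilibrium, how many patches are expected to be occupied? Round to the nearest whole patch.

p* = 1 − e/c = 1 − 0.06/0.29 = 0.7931.
Expected occupied patches = N × p* = 171 × 0.7931 = 135.62 ≈ 136.

136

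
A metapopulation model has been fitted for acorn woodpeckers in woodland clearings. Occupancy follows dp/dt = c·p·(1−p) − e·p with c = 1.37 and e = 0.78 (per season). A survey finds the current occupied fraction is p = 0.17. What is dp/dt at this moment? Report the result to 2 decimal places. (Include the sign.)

Colonization term: c·p·(1−p) = 1.37×0.17×0.8300 = 0.19331.
Extinction term: e·p = 0.13260.
dp/dt = 0.19331 − 0.13260 = 0.06071.

0.06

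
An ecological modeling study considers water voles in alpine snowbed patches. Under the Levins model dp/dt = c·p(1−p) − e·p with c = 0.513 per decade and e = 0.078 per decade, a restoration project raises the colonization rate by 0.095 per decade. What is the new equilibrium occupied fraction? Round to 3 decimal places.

Before: p* = 1 − 0.078/0.513 = 0.8480.
After the change, c = 0.608, e = 0.078, so p* = 1 − 0.078/0.608 = 0.8717.

0.872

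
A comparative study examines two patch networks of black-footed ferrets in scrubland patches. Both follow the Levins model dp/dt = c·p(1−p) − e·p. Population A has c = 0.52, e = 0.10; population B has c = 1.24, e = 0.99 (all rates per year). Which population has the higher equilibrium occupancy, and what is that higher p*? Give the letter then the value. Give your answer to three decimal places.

A: p*_A = 1 − 0.10/0.52 = 0.8077.
B: p*_B = 1 − 0.99/1.24 = 0.2016.
A is higher at 0.8077.

A, 0.808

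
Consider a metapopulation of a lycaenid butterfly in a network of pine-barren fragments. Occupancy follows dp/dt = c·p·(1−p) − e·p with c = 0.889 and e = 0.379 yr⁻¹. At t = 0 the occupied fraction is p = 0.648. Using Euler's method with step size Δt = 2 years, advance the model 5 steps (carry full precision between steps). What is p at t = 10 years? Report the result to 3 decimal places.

Update rule: p ← p + [c·p·(1−p) − e·p]·Δt with Δt = 2.
p: 0.64800 → 0.56237  (Δp = -0.08563)
p: 0.56237 → 0.57368  (Δp = +0.01131)
p: 0.57368 → 0.57368  (Δp = +0.00000)
p: 0.57368 → 0.57368  (Δp = -0.00000)
p: 0.57368 → 0.57368  (Δp = +0.00000)

0.574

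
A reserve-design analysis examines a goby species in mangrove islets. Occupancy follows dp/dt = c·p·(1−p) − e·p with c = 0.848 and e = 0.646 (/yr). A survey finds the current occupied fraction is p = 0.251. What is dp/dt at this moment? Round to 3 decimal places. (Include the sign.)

-0.003

Colonization term: c·p·(1−p) = 0.848×0.251×0.7490 = 0.15942.
Extinction term: e·p = 0.16215.
dp/dt = 0.15942 − 0.16215 = -0.00272.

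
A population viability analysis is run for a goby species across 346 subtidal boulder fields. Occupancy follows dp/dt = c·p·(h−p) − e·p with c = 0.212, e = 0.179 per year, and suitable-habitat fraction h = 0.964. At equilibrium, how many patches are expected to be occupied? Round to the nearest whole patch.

p* = h − e/c = 0.964 − 0.8443 = 0.1197.
Expected occupied patches = N × p* = 346 × 0.1197 = 41.40 ≈ 41.

41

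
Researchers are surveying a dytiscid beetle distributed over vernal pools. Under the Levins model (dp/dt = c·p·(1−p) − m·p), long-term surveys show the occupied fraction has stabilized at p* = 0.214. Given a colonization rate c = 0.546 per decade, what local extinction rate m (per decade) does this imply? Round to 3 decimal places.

At equilibrium c(1−p*) = m.
m = 0.546 × (1 − 0.214) = 0.546 × 0.7860 = 0.4292.

0.429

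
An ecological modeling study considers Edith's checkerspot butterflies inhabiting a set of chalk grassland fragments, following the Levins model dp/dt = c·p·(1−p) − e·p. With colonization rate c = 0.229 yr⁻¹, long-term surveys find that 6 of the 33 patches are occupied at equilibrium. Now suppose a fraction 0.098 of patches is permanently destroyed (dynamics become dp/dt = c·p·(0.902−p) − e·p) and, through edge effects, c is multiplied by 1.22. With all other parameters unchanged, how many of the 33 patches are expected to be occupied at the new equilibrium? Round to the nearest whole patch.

8

Observed p* = 6/33 = 0.18182.
Balance c(1−p*) = e gives e = 0.229×(1 − 0.18182) = 0.18736.
New p* = 0.902 − e/c = 0.902 − 0.18736/0.27938 = 0.23137.
Expected occupied = 33 × 0.23137 = 7.64 ≈ 8.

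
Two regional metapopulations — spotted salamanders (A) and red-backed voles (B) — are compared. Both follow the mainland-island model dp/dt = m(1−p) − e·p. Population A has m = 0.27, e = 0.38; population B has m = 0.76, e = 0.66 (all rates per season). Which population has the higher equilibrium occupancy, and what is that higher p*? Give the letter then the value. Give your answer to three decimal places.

B, 0.535

A: p*_A = m/(m+e) = 0.27/0.6500 = 0.4154.
B: p*_B = 0.76/1.4200 = 0.5352.
B is higher at 0.5352.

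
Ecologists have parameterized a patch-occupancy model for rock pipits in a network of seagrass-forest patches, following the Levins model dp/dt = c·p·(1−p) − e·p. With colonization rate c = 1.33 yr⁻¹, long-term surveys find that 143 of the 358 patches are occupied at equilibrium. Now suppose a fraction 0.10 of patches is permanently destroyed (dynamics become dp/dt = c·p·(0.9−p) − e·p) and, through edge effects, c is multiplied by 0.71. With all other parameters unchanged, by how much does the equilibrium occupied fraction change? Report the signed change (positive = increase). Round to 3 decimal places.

-0.345

Observed p* = 143/358 = 0.39944.
Balance c(1−p*) = e gives e = 1.33×(1 − 0.39944) = 0.79874.
New p* = 0.9 − e/c = 0.9 − 0.79874/0.94430 = 0.05415.
Δp* = 0.05415 − 0.39944 = -0.34529.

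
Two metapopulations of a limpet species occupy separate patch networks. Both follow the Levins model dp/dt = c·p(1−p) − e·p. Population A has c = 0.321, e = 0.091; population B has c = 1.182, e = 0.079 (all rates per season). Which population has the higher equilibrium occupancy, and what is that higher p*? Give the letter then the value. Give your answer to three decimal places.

A: p*_A = 1 − 0.091/0.321 = 0.7165.
B: p*_B = 1 − 0.079/1.182 = 0.9332.
B is higher at 0.9332.

B, 0.933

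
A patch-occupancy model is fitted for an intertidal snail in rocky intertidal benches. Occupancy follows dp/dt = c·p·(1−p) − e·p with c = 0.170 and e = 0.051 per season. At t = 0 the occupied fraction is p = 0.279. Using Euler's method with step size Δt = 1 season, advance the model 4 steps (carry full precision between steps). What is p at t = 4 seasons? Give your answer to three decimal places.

Update rule: p ← p + [c·p·(1−p) − e·p]·Δt with Δt = 1.
  1  |  dp/dt·Δt = +0.019968  |  p_1 = 0.298968
  2  |  dp/dt·Δt = +0.020382  |  p_2 = 0.319350
  3  |  dp/dt·Δt = +0.020665  |  p_3 = 0.340016
  4  |  dp/dt·Δt = +0.020808  |  p_4 = 0.360824

0.361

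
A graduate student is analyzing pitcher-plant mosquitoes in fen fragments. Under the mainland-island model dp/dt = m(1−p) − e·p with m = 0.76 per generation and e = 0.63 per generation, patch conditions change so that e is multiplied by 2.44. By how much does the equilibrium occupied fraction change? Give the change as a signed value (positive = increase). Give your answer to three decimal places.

Before: p* = 0.76/(0.76+0.63) = 0.5468.
After: m = 0.76, e = 1.5372; p* = 0.76/2.2972 = 0.3308.
Δp* = 0.3308 − 0.5468 = -0.2159.

-0.216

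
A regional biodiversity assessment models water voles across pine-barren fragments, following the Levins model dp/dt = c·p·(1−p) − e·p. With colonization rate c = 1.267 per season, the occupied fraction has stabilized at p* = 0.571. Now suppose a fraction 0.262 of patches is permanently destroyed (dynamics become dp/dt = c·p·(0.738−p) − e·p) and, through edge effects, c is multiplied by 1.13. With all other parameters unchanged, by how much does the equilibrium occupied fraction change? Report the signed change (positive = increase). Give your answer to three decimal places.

Balance c(1−p*) = e gives e = 1.267×(1 − 0.57100) = 0.54354.
New p* = 0.738 − e/c = 0.738 − 0.54354/1.43171 = 0.35836.
Δp* = 0.35836 − 0.57100 = -0.21264.

-0.213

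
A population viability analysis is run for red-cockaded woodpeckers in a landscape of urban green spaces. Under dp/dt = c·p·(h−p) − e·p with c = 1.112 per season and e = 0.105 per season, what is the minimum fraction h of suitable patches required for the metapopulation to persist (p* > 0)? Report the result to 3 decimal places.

0.094

p* = h − e/c is positive only when h > e/c.
h_min = e/c = 0.105/1.112 = 0.0944.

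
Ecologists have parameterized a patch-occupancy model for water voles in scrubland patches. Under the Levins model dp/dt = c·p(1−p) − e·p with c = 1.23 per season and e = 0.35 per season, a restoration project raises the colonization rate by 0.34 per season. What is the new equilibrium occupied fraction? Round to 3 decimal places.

Before: p* = 1 − 0.35/1.23 = 0.7154.
After the change, c = 1.57, e = 0.35, so p* = 1 − 0.35/1.57 = 0.7771.

0.777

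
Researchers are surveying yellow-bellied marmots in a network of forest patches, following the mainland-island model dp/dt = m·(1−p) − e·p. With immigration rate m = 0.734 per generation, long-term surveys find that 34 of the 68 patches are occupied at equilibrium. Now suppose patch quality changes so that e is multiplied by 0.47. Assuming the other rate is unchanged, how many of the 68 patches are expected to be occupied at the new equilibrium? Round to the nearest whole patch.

46

Observed p* = 34/68 = 0.50000.
Balance m(1−p*) = e·p* gives e = m(1−p*)/p* = 0.734×0.50000/0.50000 = 0.73400.
New p* = m/(m+e) = 0.73400/(0.73400+0.34498) = 0.68027.
Expected occupied = 68 × 0.68027 = 46.26 ≈ 46.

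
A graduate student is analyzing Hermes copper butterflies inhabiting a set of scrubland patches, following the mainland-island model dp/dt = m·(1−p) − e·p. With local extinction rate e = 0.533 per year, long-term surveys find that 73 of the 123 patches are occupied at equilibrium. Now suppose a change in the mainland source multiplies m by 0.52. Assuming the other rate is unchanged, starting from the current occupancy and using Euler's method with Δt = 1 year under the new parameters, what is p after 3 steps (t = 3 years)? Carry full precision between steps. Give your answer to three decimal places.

Observed p* = 73/123 = 0.59350.
Balance m(1−p*) = e·p* gives m = e·p*/(1−p*) = 0.533×0.59350/0.40650 = 0.77818.
Starting from p₀ = 0.59350; update p ← p + (dp/dt)·Δt with the new parameters.
  1  |  dp/dt·Δt = -0.151840  |  p_1 = 0.441656
  2  |  dp/dt·Δt = -0.009467  |  p_2 = 0.432189
  3  |  dp/dt·Δt = -0.000590  |  p_3 = 0.431599

0.432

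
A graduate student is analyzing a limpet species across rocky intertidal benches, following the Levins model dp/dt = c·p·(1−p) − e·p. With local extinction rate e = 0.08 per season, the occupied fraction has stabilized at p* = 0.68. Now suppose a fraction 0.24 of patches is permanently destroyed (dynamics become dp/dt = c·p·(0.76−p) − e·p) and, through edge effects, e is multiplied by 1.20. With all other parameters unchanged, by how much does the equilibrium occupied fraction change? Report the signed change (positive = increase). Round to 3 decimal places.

-0.304

Balance c(1−p*) = e gives c = e/(1 − 0.68000) = 0.08/0.32000 = 0.25000.
New p* = 0.76 − e/c = 0.76 − 0.09600/0.25000 = 0.37600.
Δp* = 0.37600 − 0.68000 = -0.30400.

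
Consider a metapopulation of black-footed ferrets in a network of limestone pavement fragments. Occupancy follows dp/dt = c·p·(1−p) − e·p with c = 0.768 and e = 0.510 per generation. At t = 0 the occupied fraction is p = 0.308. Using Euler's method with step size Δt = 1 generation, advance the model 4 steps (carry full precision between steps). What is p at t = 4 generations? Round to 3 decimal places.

0.327

Update rule: p ← p + [c·p·(1−p) − e·p]·Δt with Δt = 1.
  1  |  dp/dt·Δt = +0.006608  |  p_1 = 0.314608
  2  |  dp/dt·Δt = +0.005154  |  p_2 = 0.319762
  3  |  dp/dt·Δt = +0.003972  |  p_3 = 0.323734
  4  |  dp/dt·Δt = +0.003034  |  p_4 = 0.326768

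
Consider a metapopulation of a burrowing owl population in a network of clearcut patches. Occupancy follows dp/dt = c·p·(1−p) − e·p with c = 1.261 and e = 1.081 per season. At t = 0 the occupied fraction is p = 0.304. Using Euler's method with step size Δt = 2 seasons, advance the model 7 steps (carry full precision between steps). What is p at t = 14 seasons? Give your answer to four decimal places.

0.1446

Update rule: p ← p + [c·p·(1−p) − e·p]·Δt with Δt = 2.
  1  |  dp/dt·Δt = -0.123633  |  p_1 = 0.180367
  2  |  dp/dt·Δt = -0.017114  |  p_2 = 0.163253
  3  |  dp/dt·Δt = -0.008444  |  p_3 = 0.154809
  4  |  dp/dt·Δt = -0.004710  |  p_4 = 0.150098
  5  |  dp/dt·Δt = -0.002784  |  p_5 = 0.147314
  6  |  dp/dt·Δt = -0.001698  |  p_6 = 0.145616
  7  |  dp/dt·Δt = -0.001055  |  p_7 = 0.144561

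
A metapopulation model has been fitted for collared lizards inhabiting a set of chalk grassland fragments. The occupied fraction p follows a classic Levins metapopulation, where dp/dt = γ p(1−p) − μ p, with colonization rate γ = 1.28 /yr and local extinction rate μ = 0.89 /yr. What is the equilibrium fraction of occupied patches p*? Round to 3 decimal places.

0.305

At equilibrium, colonization balances extinction: γ·p*·(1−p*) = μ·p*.
So p* = 1 − μ/γ = 1 − 0.89/1.28 = 1 − 0.6953 = 0.3047.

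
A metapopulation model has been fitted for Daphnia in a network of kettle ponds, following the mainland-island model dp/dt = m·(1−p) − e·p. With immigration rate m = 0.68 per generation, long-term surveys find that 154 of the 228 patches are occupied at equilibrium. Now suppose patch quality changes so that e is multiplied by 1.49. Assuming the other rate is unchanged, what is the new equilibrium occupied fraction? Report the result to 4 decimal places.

0.5828

Observed p* = 154/228 = 0.67544.
Balance m(1−p*) = e·p* gives e = m(1−p*)/p* = 0.68×0.32456/0.67544 = 0.32675.
New p* = m/(m+e) = 0.68000/(0.68000+0.48686) = 0.58276.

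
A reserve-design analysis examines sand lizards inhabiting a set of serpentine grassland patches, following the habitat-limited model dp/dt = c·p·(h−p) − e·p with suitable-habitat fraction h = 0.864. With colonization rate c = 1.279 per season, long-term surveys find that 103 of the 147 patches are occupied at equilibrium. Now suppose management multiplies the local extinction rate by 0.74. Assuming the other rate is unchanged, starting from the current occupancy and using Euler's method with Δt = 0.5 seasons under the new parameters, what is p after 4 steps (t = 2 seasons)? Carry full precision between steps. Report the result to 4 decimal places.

Observed p* = 103/147 = 0.70068.
Balance c(h−p*) = e gives e = 1.279×(0.864 − 0.70068) = 0.20889.
Starting from p₀ = 0.70068; update p ← p + (dp/dt)·Δt with the new parameters.
p: 0.70068 → 0.71971  (Δp = +0.01903)
p: 0.71971 → 0.73049  (Δp = +0.01079)
p: 0.73049 → 0.73640  (Δp = +0.00591)
p: 0.73640 → 0.73958  (Δp = +0.00317)

0.7396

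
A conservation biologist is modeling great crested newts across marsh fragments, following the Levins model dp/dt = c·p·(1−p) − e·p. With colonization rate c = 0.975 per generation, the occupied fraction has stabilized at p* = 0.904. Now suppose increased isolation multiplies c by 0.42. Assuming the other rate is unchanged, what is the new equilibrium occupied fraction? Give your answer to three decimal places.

0.771

Balance c(1−p*) = e gives e = 0.975×(1 − 0.90400) = 0.09360.
New p* = 1 − e/c = 1 − 0.09360/0.40950 = 0.77143.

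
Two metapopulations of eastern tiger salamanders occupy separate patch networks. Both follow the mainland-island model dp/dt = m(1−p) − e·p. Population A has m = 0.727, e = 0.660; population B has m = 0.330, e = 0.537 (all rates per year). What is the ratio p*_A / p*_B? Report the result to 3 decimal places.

A: p*_A = m/(m+e) = 0.727/1.3870 = 0.5242.
B: p*_B = 0.330/0.8670 = 0.3806.
p*_A / p*_B = 0.5242/0.3806 = 1.3771.

1.377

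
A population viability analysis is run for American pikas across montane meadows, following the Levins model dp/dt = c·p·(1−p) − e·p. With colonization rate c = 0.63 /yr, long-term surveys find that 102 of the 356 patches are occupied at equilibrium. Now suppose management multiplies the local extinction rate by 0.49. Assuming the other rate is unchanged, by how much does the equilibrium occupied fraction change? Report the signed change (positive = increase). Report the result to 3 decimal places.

Observed p* = 102/356 = 0.28652.
Balance c(1−p*) = e gives e = 0.63×(1 − 0.28652) = 0.44949.
New p* = 1 − e/c = 1 − 0.22025/0.63000 = 0.65040.
Δp* = 0.65040 − 0.28652 = +0.36388.

0.364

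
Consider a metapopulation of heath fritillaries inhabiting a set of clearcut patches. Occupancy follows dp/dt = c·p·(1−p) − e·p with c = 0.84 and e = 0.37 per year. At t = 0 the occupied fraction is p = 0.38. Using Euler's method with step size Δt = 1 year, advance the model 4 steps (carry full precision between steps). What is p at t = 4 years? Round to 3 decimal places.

Update rule: p ← p + [c·p·(1−p) − e·p]·Δt with Δt = 1.
t = 1: p = 0.38000 + (+0.05730) = 0.43730
t = 2: p = 0.43730 + (+0.04490) = 0.48220
t = 3: p = 0.48220 + (+0.03132) = 0.51352
t = 4: p = 0.51352 + (+0.01984) = 0.53336

0.533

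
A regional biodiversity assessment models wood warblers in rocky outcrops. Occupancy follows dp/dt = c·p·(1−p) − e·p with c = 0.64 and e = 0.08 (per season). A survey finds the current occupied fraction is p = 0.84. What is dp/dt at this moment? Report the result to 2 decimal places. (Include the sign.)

0.02

Colonization term: c·p·(1−p) = 0.64×0.84×0.1600 = 0.08602.
Extinction term: e·p = 0.06720.
dp/dt = 0.08602 − 0.06720 = 0.01882.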